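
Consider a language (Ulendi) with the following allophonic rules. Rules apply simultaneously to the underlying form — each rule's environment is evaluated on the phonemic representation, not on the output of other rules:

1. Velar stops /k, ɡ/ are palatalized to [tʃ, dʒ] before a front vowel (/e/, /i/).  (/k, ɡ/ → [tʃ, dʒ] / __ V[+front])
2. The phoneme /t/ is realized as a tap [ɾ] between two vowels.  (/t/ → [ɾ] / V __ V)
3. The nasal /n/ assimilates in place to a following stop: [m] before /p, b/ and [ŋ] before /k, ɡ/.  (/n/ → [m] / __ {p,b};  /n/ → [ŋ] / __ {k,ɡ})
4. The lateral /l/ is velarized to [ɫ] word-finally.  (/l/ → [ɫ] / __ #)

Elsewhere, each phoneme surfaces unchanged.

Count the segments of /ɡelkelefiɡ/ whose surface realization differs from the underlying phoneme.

2

Segments that undergo a rule: /ɡ/ → [dʒ] (rule 1); /k/ → [tʃ] (rule 1).
All other segments surface unchanged.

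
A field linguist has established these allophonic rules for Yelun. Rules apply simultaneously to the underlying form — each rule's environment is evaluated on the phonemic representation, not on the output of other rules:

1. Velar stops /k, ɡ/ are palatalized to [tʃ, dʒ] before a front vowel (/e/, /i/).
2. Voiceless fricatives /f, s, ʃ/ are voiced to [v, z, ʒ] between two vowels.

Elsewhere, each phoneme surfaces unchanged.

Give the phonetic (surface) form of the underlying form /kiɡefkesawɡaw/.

[tʃidʒeftʃezawɡaw]

Rule 1 applies to /k/ (word-initial: before a front vowel) → [tʃ].
/i/ — not in any rule's target class → [i].
/ɡ/ (between /i/ and /e/) occurs before a front vowel → [dʒ] by rule 1.
/e/ — not in any rule's target class → [e].
/f/ (between /e/ and /k/): rule 2 targets it, but not between two vowels → unchanged [f].
/k/ — between /f/ and /e/, before a front vowel — surfaces as [tʃ] (rule 1).
/e/ — not in any rule's target class → [e].
/s/ (between /e/ and /a/) occurs between two vowels → [z] by rule 2.
/a/ (between /s/ and /w/) is unaffected → [a].
/w/ stays [w].
/ɡ/ (between /w/ and /a/) fails the environment for rule 1, so it stays [ɡ].
/a/ stays [a].
/w/ — not in any rule's target class → [w].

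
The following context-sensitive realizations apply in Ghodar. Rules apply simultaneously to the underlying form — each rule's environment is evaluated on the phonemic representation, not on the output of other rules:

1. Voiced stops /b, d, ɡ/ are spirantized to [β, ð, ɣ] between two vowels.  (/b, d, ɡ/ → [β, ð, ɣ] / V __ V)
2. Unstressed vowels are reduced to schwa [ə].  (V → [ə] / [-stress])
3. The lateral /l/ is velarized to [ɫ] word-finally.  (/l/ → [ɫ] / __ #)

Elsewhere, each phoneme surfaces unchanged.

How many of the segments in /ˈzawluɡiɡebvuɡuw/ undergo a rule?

Segments that undergo a rule: /u/ → [ə] (rule 2); /ɡ/ → [ɣ] (rule 1); /i/ → [ə] (rule 2); /ɡ/ → [ɣ] (rule 1); /e/ → [ə] (rule 2); /u/ → [ə] (rule 2); /ɡ/ → [ɣ] (rule 1); /u/ → [ə] (rule 2).
All other segments surface unchanged.

8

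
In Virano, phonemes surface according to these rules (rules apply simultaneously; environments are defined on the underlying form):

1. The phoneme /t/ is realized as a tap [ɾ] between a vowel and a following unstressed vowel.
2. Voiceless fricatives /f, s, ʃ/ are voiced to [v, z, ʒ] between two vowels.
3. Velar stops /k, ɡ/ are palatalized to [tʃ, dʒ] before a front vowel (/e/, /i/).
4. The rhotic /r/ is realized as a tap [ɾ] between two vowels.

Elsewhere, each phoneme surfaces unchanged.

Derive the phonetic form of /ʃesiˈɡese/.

/ʃ/ — word-initial; rule 2 does not apply here → [ʃ].
/s/ (between /e/ and /i/) occurs between two vowels → [z] by rule 2.
/ɡ/ meets the environment for rule 3 (before a front vowel) → [dʒ].
/s/ meets the environment for rule 2 (between two vowels) → [z].

[ʃeziˈdʒeze]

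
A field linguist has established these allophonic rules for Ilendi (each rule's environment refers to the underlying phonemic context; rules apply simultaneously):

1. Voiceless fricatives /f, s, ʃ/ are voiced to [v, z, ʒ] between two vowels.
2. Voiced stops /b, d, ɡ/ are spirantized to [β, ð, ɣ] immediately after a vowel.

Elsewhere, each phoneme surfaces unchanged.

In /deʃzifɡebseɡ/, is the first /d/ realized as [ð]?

No

/d/ (word-initial) is in the target of rule 2 but the environment (immediately after a vowel) is not met → [d].
The actual realization is [d], not [ð].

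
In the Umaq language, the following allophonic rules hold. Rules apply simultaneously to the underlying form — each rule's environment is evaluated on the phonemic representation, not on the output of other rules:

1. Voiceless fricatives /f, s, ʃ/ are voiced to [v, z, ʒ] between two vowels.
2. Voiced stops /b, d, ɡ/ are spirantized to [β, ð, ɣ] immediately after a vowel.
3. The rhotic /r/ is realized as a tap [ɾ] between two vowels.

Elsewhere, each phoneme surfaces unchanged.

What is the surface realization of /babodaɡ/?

[baβoðaɣ]

/b/ (word-initial) fails the environment for rule 2, so it stays [b].
/a/ — not in any rule's target class → [a].
/b/ (between /a/ and /o/): immediately after a vowel, so rule 2 applies → [β].
/o/ (between /b/ and /d/) is unaffected → [o].
/d/ — between /o/ and /a/, immediately after a vowel — surfaces as [ð] (rule 2).
/a/ (between /d/ and /ɡ/): no rule targets it → [a].
/ɡ/ meets the environment for rule 2 (immediately after a vowel) → [ɣ].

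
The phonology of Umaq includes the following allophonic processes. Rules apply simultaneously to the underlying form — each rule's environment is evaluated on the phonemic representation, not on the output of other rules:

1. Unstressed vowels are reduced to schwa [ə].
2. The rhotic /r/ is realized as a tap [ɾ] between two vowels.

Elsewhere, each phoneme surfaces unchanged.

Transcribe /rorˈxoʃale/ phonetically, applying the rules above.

[rərˈxoʃələ]

/r/ — word-initial; rule 2 does not apply here → [r].
/o/ (between /r/ and /r/): in an unstressed syllable, so rule 1 applies → [ə].
/r/ — between /o/ and /x/; rule 2 does not apply here → [r].
/o/ (between /x/ and /ʃ/) fails the environment for rule 1, so it stays [o].
/a/ (between /ʃ/ and /l/): in an unstressed syllable, so rule 1 applies → [ə].
/e/ (word-final): in an unstressed syllable, so rule 1 applies → [ə].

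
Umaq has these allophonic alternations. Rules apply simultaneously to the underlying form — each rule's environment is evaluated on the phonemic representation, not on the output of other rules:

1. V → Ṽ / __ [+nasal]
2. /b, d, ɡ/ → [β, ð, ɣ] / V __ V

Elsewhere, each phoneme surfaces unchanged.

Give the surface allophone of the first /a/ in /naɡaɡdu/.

/a/ (between /n/ and /ɡ/) is in the target of rule 1 but the environment (before a nasal consonant) is not met → [a].

[a]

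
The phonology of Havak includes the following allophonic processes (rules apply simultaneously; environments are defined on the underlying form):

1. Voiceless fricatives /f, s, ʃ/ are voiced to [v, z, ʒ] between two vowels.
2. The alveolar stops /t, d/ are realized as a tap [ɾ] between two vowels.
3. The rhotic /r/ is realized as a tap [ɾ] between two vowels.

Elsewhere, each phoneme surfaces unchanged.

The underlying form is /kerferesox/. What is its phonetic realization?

/k/ — not in any rule's target class → [k].
/e/ (between /k/ and /r/) is unaffected → [e].
/r/ — between /e/ and /f/; rule 3 does not apply here → [r].
/f/ — between /r/ and /e/; rule 1 does not apply here → [f].
/e/ (between /f/ and /r/) is unaffected → [e].
/r/ meets the environment for rule 3 (between two vowels) → [ɾ].
/e/ — not in any rule's target class → [e].
Rule 1 applies to /s/ (between /e/ and /o/: between two vowels) → [z].
/o/ stays [o].
/x/ (word-final) is unaffected → [x].

[kerfeɾezox]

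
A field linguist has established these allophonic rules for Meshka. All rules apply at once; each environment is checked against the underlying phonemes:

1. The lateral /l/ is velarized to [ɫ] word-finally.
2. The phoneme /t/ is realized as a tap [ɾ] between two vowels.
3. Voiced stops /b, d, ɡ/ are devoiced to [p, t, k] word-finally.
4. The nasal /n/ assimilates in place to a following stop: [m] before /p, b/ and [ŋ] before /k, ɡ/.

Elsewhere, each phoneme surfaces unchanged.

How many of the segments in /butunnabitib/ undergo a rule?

3

Segments that undergo a rule: /t/ → [ɾ] (rule 2); /t/ → [ɾ] (rule 2); /b/ → [p] (rule 3).
All other segments surface unchanged.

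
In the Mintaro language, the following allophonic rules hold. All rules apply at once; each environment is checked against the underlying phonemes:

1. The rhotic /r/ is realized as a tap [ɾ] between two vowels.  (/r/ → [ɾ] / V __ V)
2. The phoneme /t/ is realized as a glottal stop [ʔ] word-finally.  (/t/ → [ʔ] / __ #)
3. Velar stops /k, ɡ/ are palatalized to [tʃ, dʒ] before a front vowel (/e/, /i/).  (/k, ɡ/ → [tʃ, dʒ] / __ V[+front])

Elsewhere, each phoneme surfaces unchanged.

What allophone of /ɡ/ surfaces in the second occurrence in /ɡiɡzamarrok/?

/ɡ/ (between /i/ and /z/) is in the target of rule 3 but the environment (before a front vowel) is not met → [ɡ].

[ɡ]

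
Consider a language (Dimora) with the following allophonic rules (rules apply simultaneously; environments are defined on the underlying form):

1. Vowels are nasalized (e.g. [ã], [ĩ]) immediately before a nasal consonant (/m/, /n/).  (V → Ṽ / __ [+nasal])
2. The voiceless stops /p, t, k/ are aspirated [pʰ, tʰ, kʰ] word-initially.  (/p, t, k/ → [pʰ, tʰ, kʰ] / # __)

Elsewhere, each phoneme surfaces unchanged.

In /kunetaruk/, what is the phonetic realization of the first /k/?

/k/ (word-initial): word-initially, so rule 2 applies → [kʰ].

[kʰ]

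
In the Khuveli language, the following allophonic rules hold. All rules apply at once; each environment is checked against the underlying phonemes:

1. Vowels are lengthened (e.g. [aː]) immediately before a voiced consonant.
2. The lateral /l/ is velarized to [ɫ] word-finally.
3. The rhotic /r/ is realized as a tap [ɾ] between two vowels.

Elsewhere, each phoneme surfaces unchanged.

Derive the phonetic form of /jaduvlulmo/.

/j/ (word-initial): no rule targets it → [j].
/a/ (between /j/ and /d/) occurs before a voiced consonant → [aː] by rule 1.
/d/ (between /a/ and /u/): no rule targets it → [d].
/u/ — between /d/ and /v/, before a voiced consonant — surfaces as [uː] (rule 1).
/v/ stays [v].
/l/ (between /v/ and /u/) fails the environment for rule 2, so it stays [l].
/u/ (between /l/ and /l/): before a voiced consonant, so rule 1 applies → [uː].
/l/ (between /u/ and /m/) fails the environment for rule 2, so it stays [l].
/m/ stays [m].
/o/ — word-final; rule 1 does not apply here → [o].

[jaːduːvluːlmo]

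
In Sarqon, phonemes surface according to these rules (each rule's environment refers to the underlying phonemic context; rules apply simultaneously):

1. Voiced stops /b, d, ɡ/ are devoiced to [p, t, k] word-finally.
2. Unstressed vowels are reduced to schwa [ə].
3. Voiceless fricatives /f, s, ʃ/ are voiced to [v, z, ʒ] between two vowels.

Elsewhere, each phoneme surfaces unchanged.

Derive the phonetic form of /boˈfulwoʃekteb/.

/b/ (word-initial) fails the environment for rule 1, so it stays [b].
Rule 2 applies to /o/ (between /b/ and /f/: in an unstressed syllable) → [ə].
/f/ (between /o/ and /u/) occurs between two vowels → [v] by rule 3.
/u/ (between /f/ and /l/): rule 2 targets it, but not in an unstressed syllable → unchanged [u].
Rule 2 applies to /o/ (between /w/ and /ʃ/: in an unstressed syllable) → [ə].
Rule 3 applies to /ʃ/ (between /o/ and /e/: between two vowels) → [ʒ].
/e/ (between /ʃ/ and /k/): in an unstressed syllable, so rule 2 applies → [ə].
/e/ — between /t/ and /b/, in an unstressed syllable — surfaces as [ə] (rule 2).
Rule 1 applies to /b/ (word-final: word-finally) → [p].

[bəˈvulwəʒəktəp]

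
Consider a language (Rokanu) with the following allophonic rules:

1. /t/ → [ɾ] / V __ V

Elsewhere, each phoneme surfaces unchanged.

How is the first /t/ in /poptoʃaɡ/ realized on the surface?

/t/ (between /p/ and /o/): rule 1 targets it, but not between two vowels → unchanged [t].

[t]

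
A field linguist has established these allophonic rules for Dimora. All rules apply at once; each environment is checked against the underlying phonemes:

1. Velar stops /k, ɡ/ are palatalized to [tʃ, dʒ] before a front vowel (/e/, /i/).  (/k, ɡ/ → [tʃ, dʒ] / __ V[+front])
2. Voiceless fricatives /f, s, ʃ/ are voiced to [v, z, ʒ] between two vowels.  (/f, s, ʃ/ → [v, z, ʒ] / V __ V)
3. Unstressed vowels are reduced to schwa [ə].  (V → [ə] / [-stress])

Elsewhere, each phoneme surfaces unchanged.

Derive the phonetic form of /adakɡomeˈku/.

[ədəkɡəməˈku]

/a/ — word-initial, in an unstressed syllable — surfaces as [ə] (rule 3).
/d/ stays [d].
/a/ (between /d/ and /k/) occurs in an unstressed syllable → [ə] by rule 3.
/k/ — between /a/ and /ɡ/; rule 1 does not apply here → [k].
/ɡ/ (between /k/ and /o/): rule 1 targets it, but not before a front vowel → unchanged [ɡ].
/o/ — between /ɡ/ and /m/, in an unstressed syllable — surfaces as [ə] (rule 3).
/m/ stays [m].
/e/ (between /m/ and /k/) occurs in an unstressed syllable → [ə] by rule 3.
/k/ (between /e/ and /u/) fails the environment for rule 1, so it stays [k].
/u/ — word-final; rule 3 does not apply here → [u].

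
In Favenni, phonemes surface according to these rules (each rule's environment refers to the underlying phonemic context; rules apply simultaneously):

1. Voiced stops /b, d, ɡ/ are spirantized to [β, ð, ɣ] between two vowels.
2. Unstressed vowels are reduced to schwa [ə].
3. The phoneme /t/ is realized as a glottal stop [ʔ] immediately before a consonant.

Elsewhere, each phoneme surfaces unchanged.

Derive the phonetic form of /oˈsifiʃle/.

[əˈsifəʃlə]

Rule 2 applies to /o/ (word-initial: in an unstressed syllable) → [ə].
/s/ stays [s].
/i/ — between /s/ and /f/; rule 2 does not apply here → [i].
/f/ (between /i/ and /i/) is unaffected → [f].
/i/ (between /f/ and /ʃ/) occurs in an unstressed syllable → [ə] by rule 2.
/ʃ/ — not in any rule's target class → [ʃ].
/l/ (between /ʃ/ and /e/) is unaffected → [l].
/e/ meets the environment for rule 2 (in an unstressed syllable) → [ə].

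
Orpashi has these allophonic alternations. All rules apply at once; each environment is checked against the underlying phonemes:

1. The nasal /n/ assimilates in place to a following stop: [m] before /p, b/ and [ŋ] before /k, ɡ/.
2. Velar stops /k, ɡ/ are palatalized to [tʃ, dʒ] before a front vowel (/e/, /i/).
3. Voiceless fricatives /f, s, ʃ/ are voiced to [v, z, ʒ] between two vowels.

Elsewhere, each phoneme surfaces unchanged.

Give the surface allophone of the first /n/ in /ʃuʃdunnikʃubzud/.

[n]

/n/ (between /u/ and /n/) is in the target of rule 1 but the environment (before a labial or velar stop) is not met → [n].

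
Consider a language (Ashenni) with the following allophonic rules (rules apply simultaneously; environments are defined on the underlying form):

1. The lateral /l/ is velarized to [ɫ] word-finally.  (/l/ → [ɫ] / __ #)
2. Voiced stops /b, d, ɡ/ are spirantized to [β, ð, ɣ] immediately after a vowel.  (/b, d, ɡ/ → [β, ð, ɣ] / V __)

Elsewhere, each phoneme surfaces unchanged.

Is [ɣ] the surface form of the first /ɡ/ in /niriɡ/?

Yes

/ɡ/ (word-final): immediately after a vowel, so rule 2 applies → [ɣ].
The actual realization is [ɣ], which matches [ɣ].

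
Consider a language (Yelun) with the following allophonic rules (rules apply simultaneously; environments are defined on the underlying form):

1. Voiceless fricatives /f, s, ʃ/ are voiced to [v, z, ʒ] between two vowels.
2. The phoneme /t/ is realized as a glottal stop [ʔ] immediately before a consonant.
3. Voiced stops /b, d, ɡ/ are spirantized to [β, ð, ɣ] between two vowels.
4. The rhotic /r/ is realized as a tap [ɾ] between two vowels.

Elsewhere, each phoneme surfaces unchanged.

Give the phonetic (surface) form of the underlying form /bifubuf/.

/b/ — word-initial; rule 3 does not apply here → [b].
/i/ — not in any rule's target class → [i].
/f/ (between /i/ and /u/) occurs between two vowels → [v] by rule 1.
/u/ — not in any rule's target class → [u].
/b/ meets the environment for rule 3 (between two vowels) → [β].
/u/ (between /b/ and /f/): no rule targets it → [u].
/f/ — word-final; rule 1 does not apply here → [f].

[bivuβuf]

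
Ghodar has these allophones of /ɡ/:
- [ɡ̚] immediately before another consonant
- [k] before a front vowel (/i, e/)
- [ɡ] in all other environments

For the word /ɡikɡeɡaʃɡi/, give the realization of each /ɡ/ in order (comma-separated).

[k], [k], [ɡ], [k]

Occurrence 1 (position 1): before a front vowel (/i, e/) → [k].
Occurrence 2 (position 4): before a front vowel (/i, e/) → [k].
Occurrence 3 (position 6): no conditioning environment matches → elsewhere allophone [ɡ].
Occurrence 4 (position 9): before a front vowel (/i, e/) → [k].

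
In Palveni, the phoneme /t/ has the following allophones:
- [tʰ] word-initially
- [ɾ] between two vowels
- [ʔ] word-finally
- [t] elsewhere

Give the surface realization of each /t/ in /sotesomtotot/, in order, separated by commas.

[ɾ], [t], [ɾ], [ʔ]

Occurrence 1 (position 3): between two vowels → [ɾ].
Occurrence 2 (position 8): no conditioning environment matches → elsewhere allophone [t].
Occurrence 3 (position 10): between two vowels → [ɾ].
Occurrence 4 (position 12): word-finally → [ʔ].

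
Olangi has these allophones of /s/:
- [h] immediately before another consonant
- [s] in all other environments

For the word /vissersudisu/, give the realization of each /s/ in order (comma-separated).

Occurrence 1 (position 3): immediately before another consonant → [h].
Occurrence 2 (position 4): no conditioning environment matches → elsewhere allophone [s].
Occurrence 3 (position 7): no conditioning environment matches → elsewhere allophone [s].
Occurrence 4 (position 11): no conditioning environment matches → elsewhere allophone [s].

[h], [s], [s], [s]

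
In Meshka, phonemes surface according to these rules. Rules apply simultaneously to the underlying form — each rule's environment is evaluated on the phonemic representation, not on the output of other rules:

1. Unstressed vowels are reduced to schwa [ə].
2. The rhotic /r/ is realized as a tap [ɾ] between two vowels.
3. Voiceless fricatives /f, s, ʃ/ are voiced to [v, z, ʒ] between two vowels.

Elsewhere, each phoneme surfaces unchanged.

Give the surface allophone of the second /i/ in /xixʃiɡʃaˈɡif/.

Rule 1 applies to /i/ (between /ʃ/ and /ɡ/: in an unstressed syllable) → [ə].

[ə]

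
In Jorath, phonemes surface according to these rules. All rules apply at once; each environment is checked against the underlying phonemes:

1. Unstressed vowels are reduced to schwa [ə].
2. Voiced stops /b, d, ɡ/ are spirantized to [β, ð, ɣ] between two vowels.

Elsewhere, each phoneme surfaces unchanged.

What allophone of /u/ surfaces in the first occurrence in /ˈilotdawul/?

[ə]

/u/ — between /w/ and /l/, in an unstressed syllable — surfaces as [ə] (rule 1).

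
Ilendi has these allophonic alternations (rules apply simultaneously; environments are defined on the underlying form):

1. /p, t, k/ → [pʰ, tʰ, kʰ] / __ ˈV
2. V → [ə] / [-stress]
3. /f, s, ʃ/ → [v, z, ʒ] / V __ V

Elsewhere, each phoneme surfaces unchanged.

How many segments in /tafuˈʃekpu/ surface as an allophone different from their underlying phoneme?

5

Segments that undergo a rule: /a/ → [ə] (rule 2); /f/ → [v] (rule 3); /u/ → [ə] (rule 2); /ʃ/ → [ʒ] (rule 3); /u/ → [ə] (rule 2).
All other segments surface unchanged.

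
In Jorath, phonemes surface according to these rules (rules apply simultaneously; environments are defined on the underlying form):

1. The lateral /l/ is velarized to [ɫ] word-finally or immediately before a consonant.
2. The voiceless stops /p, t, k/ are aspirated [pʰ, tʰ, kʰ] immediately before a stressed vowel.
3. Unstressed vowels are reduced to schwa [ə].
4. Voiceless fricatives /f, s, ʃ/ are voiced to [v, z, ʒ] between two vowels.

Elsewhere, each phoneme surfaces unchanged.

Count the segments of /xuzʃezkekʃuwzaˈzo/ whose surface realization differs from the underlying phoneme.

Segments that undergo a rule: /u/ → [ə] (rule 3); /e/ → [ə] (rule 3); /e/ → [ə] (rule 3); /u/ → [ə] (rule 3); /a/ → [ə] (rule 3).
All other segments surface unchanged.

5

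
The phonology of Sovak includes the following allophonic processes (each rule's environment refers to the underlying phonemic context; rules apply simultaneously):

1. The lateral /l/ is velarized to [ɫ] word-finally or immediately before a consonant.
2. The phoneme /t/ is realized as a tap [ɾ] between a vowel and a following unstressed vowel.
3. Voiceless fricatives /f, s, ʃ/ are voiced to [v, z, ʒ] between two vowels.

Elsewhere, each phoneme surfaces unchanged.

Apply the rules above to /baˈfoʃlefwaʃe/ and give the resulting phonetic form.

[baˈvoʃlefwaʒe]

/f/ (between /a/ and /o/) occurs between two vowels → [v] by rule 3.
/ʃ/ — between /o/ and /l/; rule 3 does not apply here → [ʃ].
/l/ (between /ʃ/ and /e/) fails the environment for rule 1, so it stays [l].
/f/ — between /e/ and /w/; rule 3 does not apply here → [f].
/ʃ/ (between /a/ and /e/) occurs between two vowels → [ʒ] by rule 3.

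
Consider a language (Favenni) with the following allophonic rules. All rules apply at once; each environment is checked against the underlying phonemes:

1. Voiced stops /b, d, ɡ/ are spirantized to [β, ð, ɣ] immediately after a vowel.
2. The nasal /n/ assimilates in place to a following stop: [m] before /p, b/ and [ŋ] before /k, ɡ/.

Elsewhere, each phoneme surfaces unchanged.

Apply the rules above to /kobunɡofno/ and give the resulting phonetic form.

[koβuŋɡofno]

/k/ (word-initial): no rule targets it → [k].
/o/ stays [o].
/b/ — between /o/ and /u/, immediately after a vowel — surfaces as [β] (rule 1).
/u/ — not in any rule's target class → [u].
/n/ (between /u/ and /ɡ/) occurs before a labial or velar stop → [ŋ] by rule 2.
/ɡ/ (between /n/ and /o/) is in the target of rule 1 but the environment (immediately after a vowel) is not met → [ɡ].
/o/ (between /ɡ/ and /f/) is unaffected → [o].
/f/ (between /o/ and /n/): no rule targets it → [f].
/n/ (between /f/ and /o/): rule 2 targets it, but not before a labial or velar stop → unchanged [n].
/o/ — not in any rule's target class → [o].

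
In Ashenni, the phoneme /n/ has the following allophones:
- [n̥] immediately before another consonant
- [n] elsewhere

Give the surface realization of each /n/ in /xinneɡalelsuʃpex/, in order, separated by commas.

Occurrence 1 (position 3): immediately before another consonant → [n̥].
Occurrence 2 (position 4): no conditioning environment matches → elsewhere allophone [n].

[n̥], [n]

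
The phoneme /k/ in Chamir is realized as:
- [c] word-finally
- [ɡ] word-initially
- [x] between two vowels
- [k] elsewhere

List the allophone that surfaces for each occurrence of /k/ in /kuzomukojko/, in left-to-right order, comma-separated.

[ɡ], [x], [k]

Occurrence 1 (position 1): word-initially → [ɡ].
Occurrence 2 (position 7): between two vowels → [x].
Occurrence 3 (position 10): no conditioning environment matches → elsewhere allophone [k].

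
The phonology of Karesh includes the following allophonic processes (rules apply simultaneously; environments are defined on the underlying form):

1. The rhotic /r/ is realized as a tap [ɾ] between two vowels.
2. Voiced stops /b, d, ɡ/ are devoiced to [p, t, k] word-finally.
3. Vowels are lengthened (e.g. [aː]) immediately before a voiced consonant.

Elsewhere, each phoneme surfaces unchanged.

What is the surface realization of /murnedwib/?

/m/ (word-initial) is unaffected → [m].
/u/ meets the environment for rule 3 (before a voiced consonant) → [uː].
/r/ (between /u/ and /n/) is in the target of rule 1 but the environment (between two vowels) is not met → [r].
/n/ stays [n].
/e/ (between /n/ and /d/): before a voiced consonant, so rule 3 applies → [eː].
/d/ (between /e/ and /w/): rule 2 targets it, but not word-finally → unchanged [d].
/w/ — not in any rule's target class → [w].
/i/ (between /w/ and /b/): before a voiced consonant, so rule 3 applies → [iː].
/b/ (word-final) occurs word-finally → [p] by rule 2.

[muːrneːdwiːp]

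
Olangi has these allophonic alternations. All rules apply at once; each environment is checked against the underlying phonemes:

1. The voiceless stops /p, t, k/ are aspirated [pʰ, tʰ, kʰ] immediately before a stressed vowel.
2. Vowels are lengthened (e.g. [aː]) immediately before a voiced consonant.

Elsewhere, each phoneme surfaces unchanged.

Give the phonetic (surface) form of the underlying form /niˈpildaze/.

/n/ (word-initial) is unaffected → [n].
/i/ (between /n/ and /p/): rule 2 targets it, but not before a voiced consonant → unchanged [i].
/p/ — between /i/ and /i/, immediately before a stressed vowel — surfaces as [pʰ] (rule 1).
/i/ (between /p/ and /l/): before a voiced consonant, so rule 2 applies → [iː].
/l/ (between /i/ and /d/): no rule targets it → [l].
/d/ — not in any rule's target class → [d].
/a/ (between /d/ and /z/) occurs before a voiced consonant → [aː] by rule 2.
/z/ stays [z].
/e/ (word-final): rule 2 targets it, but not before a voiced consonant → unchanged [e].

[niˈpʰiːldaːze]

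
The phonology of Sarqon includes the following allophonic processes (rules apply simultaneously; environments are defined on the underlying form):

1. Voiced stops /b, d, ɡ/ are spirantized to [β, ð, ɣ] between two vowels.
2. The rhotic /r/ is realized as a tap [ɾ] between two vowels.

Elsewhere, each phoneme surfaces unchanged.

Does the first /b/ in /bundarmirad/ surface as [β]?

No

/b/ (word-initial): rule 1 targets it, but not between two vowels → unchanged [b].
The actual realization is [b], not [β].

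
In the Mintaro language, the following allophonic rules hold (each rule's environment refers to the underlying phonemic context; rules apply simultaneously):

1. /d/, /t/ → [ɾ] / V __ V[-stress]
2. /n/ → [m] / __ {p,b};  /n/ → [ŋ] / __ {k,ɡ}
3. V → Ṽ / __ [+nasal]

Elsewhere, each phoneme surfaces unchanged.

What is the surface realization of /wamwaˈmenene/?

[wãmwãˈmẽnẽne]

/w/ (word-initial): no rule targets it → [w].
Rule 3 applies to /a/ (between /w/ and /m/: before a nasal consonant) → [ã].
/m/ (between /a/ and /w/): no rule targets it → [m].
/w/ stays [w].
/a/ — between /w/ and /m/, before a nasal consonant — surfaces as [ã] (rule 3).
/m/ (between /a/ and /e/): no rule targets it → [m].
/e/ (between /m/ and /n/) occurs before a nasal consonant → [ẽ] by rule 3.
/n/ — between /e/ and /e/; rule 2 does not apply here → [n].
/e/ (between /n/ and /n/) occurs before a nasal consonant → [ẽ] by rule 3.
/n/ — between /e/ and /e/; rule 2 does not apply here → [n].
/e/ — word-final; rule 3 does not apply here → [e].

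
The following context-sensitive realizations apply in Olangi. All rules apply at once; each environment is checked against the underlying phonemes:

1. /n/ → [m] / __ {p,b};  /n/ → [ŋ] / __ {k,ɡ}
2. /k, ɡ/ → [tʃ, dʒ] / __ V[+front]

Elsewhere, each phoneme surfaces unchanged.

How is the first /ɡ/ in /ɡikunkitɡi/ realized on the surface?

[dʒ]

/ɡ/ (word-initial) occurs before a front vowel → [dʒ] by rule 2.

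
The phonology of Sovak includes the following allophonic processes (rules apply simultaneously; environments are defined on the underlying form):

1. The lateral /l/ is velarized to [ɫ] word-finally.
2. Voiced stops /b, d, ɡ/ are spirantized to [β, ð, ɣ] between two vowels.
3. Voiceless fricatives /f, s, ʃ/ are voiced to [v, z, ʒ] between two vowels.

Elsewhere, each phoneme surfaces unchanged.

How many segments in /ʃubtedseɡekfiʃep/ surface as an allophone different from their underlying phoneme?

Segments that undergo a rule: /ɡ/ → [ɣ] (rule 2); /ʃ/ → [ʒ] (rule 3).
All other segments surface unchanged.

2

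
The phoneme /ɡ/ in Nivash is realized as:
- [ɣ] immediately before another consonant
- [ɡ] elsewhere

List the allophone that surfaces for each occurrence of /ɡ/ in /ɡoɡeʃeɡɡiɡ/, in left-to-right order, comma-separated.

Occurrence 1 (position 1): no conditioning environment matches → elsewhere allophone [ɡ].
Occurrence 2 (position 3): no conditioning environment matches → elsewhere allophone [ɡ].
Occurrence 3 (position 7): immediately before another consonant → [ɣ].
Occurrence 4 (position 8): no conditioning environment matches → elsewhere allophone [ɡ].
Occurrence 5 (position 10): no conditioning environment matches → elsewhere allophone [ɡ].

[ɡ], [ɡ], [ɣ], [ɡ], [ɡ]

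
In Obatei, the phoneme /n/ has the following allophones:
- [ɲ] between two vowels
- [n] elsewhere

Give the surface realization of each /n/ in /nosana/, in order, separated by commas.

Occurrence 1 (position 1): no conditioning environment matches → elsewhere allophone [n].
Occurrence 2 (position 5): between two vowels → [ɲ].

[n], [ɲ]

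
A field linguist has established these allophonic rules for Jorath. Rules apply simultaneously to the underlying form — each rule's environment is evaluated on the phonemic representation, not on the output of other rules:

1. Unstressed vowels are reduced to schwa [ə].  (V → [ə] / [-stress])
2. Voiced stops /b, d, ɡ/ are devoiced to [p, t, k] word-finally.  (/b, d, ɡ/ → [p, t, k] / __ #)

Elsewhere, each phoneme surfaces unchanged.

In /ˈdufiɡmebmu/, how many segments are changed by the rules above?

3

Segments that undergo a rule: /i/ → [ə] (rule 1); /e/ → [ə] (rule 1); /u/ → [ə] (rule 1).
All other segments surface unchanged.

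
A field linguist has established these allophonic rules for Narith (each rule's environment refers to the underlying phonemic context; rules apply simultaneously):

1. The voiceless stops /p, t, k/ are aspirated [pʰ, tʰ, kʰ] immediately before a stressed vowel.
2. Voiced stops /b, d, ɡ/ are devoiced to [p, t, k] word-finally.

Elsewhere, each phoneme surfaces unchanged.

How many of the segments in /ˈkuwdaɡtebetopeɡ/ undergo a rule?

2

Segments that undergo a rule: /k/ → [kʰ] (rule 1); /ɡ/ → [k] (rule 2).
All other segments surface unchanged.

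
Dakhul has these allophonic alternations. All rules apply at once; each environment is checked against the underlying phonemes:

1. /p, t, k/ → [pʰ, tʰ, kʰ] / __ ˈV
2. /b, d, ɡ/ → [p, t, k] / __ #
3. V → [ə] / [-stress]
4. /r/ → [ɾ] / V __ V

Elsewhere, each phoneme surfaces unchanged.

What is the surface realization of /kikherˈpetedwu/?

[kəkhərˈpʰetədwə]

/k/ (word-initial) fails the environment for rule 1, so it stays [k].
/i/ meets the environment for rule 3 (in an unstressed syllable) → [ə].
/k/ (between /i/ and /h/) fails the environment for rule 1, so it stays [k].
/h/ (between /k/ and /e/) is unaffected → [h].
/e/ (between /h/ and /r/) occurs in an unstressed syllable → [ə] by rule 3.
/r/ — between /e/ and /p/; rule 4 does not apply here → [r].
/p/ meets the environment for rule 1 (immediately before a stressed vowel) → [pʰ].
/e/ (between /p/ and /t/): rule 3 targets it, but not in an unstressed syllable → unchanged [e].
/t/ — between /e/ and /e/; rule 1 does not apply here → [t].
/e/ meets the environment for rule 3 (in an unstressed syllable) → [ə].
/d/ (between /e/ and /w/) fails the environment for rule 2, so it stays [d].
/w/ (between /d/ and /u/): no rule targets it → [w].
/u/ (word-final): in an unstressed syllable, so rule 3 applies → [ə].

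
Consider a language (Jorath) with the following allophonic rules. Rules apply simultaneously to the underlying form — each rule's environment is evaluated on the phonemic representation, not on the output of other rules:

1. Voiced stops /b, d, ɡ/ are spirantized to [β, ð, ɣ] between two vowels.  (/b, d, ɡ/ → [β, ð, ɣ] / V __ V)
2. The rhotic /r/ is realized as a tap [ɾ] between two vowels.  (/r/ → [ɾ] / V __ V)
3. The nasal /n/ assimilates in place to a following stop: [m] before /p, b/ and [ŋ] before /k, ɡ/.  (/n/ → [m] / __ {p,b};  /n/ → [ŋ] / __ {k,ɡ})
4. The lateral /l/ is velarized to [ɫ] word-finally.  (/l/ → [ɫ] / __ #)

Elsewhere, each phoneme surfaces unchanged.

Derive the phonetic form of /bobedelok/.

[boβeðelok]

/b/ (word-initial) fails the environment for rule 1, so it stays [b].
/o/ (between /b/ and /b/) is unaffected → [o].
Rule 1 applies to /b/ (between /o/ and /e/: between two vowels) → [β].
/e/ (between /b/ and /d/): no rule targets it → [e].
/d/ (between /e/ and /e/) occurs between two vowels → [ð] by rule 1.
/e/ (between /d/ and /l/): no rule targets it → [e].
/l/ (between /e/ and /o/) is in the target of rule 4 but the environment (word-finally) is not met → [l].
/o/ (between /l/ and /k/): no rule targets it → [o].
/k/ (word-final): no rule targets it → [k].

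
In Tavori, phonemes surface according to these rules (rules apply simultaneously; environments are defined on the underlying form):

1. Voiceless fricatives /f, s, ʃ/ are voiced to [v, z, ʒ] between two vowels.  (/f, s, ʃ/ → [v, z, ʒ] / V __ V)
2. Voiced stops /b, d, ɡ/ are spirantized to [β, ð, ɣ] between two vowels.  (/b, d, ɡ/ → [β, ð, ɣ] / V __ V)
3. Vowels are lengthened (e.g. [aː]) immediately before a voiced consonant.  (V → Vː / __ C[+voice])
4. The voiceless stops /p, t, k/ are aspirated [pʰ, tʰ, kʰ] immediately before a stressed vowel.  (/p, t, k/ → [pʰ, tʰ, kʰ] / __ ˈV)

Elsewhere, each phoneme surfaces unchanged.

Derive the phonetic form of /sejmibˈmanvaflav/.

[seːjmiːbˈmaːnvaflaːv]

/s/ (word-initial) is in the target of rule 1 but the environment (between two vowels) is not met → [s].
/e/ (between /s/ and /j/): before a voiced consonant, so rule 3 applies → [eː].
/j/ (between /e/ and /m/): no rule targets it → [j].
/m/ stays [m].
Rule 3 applies to /i/ (between /m/ and /b/: before a voiced consonant) → [iː].
/b/ (between /i/ and /m/) fails the environment for rule 2, so it stays [b].
/m/ (between /b/ and /a/) is unaffected → [m].
/a/ (between /m/ and /n/): before a voiced consonant, so rule 3 applies → [aː].
/n/ stays [n].
/v/ (between /n/ and /a/): no rule targets it → [v].
/a/ (between /v/ and /f/): rule 3 targets it, but not before a voiced consonant → unchanged [a].
/f/ — between /a/ and /l/; rule 1 does not apply here → [f].
/l/ (between /f/ and /a/): no rule targets it → [l].
/a/ (between /l/ and /v/): before a voiced consonant, so rule 3 applies → [aː].
/v/ — not in any rule's target class → [v].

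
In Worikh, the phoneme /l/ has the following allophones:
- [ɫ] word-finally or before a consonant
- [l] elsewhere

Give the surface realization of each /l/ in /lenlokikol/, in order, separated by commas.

Occurrence 1 (position 1): no conditioning environment matches → elsewhere allophone [l].
Occurrence 2 (position 4): no conditioning environment matches → elsewhere allophone [l].
Occurrence 3 (position 10): word-finally or before a consonant → [ɫ].

[l], [l], [ɫ]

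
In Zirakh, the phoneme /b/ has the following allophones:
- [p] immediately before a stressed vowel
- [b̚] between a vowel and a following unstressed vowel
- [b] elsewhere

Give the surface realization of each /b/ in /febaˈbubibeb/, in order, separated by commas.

Occurrence 1 (position 3): between a vowel and a following unstressed vowel → [b̚].
Occurrence 2 (position 5): immediately before a stressed vowel → [p].
Occurrence 3 (position 7): between a vowel and a following unstressed vowel → [b̚].
Occurrence 4 (position 9): between a vowel and a following unstressed vowel → [b̚].
Occurrence 5 (position 11): no conditioning environment matches → elsewhere allophone [b].

[b̚], [p], [b̚], [b̚], [b]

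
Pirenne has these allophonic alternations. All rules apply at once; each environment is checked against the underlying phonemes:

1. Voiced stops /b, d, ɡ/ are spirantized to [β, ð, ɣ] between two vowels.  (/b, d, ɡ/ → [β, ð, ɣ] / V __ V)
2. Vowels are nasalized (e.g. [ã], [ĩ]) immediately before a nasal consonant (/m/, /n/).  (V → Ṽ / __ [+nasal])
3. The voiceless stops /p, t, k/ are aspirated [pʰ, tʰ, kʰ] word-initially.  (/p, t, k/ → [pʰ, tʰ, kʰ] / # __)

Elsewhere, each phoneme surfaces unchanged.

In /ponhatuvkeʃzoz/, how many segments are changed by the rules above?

Segments that undergo a rule: /p/ → [pʰ] (rule 3); /o/ → [õ] (rule 2).
All other segments surface unchanged.

2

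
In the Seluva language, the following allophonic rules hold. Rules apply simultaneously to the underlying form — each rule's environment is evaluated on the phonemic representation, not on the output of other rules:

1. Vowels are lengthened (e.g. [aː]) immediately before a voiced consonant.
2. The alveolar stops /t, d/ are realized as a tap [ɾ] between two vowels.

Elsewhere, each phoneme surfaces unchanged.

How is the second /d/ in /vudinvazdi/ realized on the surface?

/d/ (between /z/ and /i/) fails the environment for rule 2, so it stays [d].

[d]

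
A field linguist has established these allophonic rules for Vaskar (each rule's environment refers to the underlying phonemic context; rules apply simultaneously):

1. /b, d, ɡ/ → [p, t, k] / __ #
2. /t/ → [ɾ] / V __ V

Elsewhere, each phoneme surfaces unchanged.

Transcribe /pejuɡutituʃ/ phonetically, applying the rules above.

/p/ (word-initial) is unaffected → [p].
/e/ (between /p/ and /j/): no rule targets it → [e].
/j/ (between /e/ and /u/) is unaffected → [j].
/u/ — not in any rule's target class → [u].
/ɡ/ (between /u/ and /u/) fails the environment for rule 1, so it stays [ɡ].
/u/ (between /ɡ/ and /t/): no rule targets it → [u].
/t/ meets the environment for rule 2 (between two vowels) → [ɾ].
/i/ stays [i].
/t/ meets the environment for rule 2 (between two vowels) → [ɾ].
/u/ — not in any rule's target class → [u].
/ʃ/ — not in any rule's target class → [ʃ].

[pejuɡuɾiɾuʃ]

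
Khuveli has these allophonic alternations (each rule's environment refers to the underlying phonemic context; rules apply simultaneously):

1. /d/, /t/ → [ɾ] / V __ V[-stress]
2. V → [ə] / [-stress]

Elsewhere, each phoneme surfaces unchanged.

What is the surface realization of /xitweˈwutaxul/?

[xətwəˈwuɾəxəl]

/x/ (word-initial): no rule targets it → [x].
Rule 2 applies to /i/ (between /x/ and /t/: in an unstressed syllable) → [ə].
/t/ (between /i/ and /w/) fails the environment for rule 1, so it stays [t].
/w/ — not in any rule's target class → [w].
/e/ (between /w/ and /w/) occurs in an unstressed syllable → [ə] by rule 2.
/w/ stays [w].
/u/ (between /w/ and /t/) fails the environment for rule 2, so it stays [u].
Rule 1 applies to /t/ (between /u/ and /a/: between a vowel and a following unstressed vowel) → [ɾ].
/a/ meets the environment for rule 2 (in an unstressed syllable) → [ə].
/x/ stays [x].
Rule 2 applies to /u/ (between /x/ and /l/: in an unstressed syllable) → [ə].
/l/ (word-final): no rule targets it → [l].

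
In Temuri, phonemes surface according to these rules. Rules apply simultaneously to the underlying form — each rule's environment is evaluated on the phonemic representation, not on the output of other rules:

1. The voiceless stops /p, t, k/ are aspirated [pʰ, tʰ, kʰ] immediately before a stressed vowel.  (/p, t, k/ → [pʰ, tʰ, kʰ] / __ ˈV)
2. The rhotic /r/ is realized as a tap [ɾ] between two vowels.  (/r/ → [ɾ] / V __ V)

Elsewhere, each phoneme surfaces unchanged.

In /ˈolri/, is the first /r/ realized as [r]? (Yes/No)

Yes

/r/ (between /l/ and /i/) is in the target of rule 2 but the environment (between two vowels) is not met → [r].
The actual realization is [r], which matches [r].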